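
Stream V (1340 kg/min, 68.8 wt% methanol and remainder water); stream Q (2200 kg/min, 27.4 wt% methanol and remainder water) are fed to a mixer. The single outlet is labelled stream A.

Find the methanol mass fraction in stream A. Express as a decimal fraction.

0.431

Total flow out = 1340 + 2200 = 3540 kg/min.
methanol in = 1340×0.688 + 2200×0.274 = 1524.7 kg/min.
methanol mass fraction in A = 1524.7/3540 = 0.431.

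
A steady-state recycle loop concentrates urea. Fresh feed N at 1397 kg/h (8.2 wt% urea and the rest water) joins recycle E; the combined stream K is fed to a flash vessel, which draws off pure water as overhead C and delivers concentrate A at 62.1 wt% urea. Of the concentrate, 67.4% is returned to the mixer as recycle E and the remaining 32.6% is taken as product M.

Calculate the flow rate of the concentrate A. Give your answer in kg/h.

Overall urea balance (none leaves overhead): urea in fresh feed = urea in product, i.e. 1397×0.082 = (1−0.674)·A·0.621.
A = 114.55/(0.621×0.326) = 565.85 kg/h.

565.8 kg/h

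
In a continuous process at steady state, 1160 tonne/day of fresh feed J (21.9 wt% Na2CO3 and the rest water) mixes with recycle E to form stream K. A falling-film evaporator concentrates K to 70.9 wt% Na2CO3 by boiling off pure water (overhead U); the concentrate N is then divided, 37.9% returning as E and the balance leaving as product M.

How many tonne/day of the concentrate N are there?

577 tonne/day

Overall Na2CO3 balance (none leaves overhead): Na2CO3 in fresh feed = Na2CO3 in product, i.e. 1160×0.219 = (1−0.379)·N·0.709.
N = 254.04/(0.709×0.621) = 576.98 tonne/day.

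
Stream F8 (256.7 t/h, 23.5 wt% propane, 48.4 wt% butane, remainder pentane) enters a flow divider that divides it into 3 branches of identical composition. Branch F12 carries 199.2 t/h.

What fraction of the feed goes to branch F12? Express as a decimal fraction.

Fraction to F12 = 199.2/256.7 = 0.7760.

0.776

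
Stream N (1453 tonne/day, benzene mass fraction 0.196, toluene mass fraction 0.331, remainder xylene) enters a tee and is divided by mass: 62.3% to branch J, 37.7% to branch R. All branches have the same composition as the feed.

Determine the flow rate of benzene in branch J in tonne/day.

177.4 tonne/day

Branch J total = 0.623×1453 = 905.22 tonne/day.
benzene in J = 0.196×905.22 = 177.42 tonne/day.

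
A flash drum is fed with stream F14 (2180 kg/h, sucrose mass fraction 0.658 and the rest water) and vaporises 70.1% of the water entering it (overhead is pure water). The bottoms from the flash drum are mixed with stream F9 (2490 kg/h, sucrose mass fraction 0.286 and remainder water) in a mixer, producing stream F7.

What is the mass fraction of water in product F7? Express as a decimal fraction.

Vapour removed = 0.701×0.342×2180 = 522.64 kg/h; concentrate = 1657.4 kg/h.
water reaching the mixer = 222.92 (from concentrate) + 2490×0.714 = 2000.8 kg/h.
Product flow = 1657.4 + 2490 = 4147.4 kg/h; water fraction = 0.482.

0.482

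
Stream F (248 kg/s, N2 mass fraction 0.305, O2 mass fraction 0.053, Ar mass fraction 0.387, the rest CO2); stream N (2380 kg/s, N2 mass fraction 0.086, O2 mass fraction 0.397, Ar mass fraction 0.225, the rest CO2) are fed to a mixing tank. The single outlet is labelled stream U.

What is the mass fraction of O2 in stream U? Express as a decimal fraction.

0.365

Total flow out = 248 + 2380 = 2628 kg/s.
O2 in = 248×0.053 + 2380×0.397 = 958 kg/s.
O2 mass fraction in U = 958/2628 = 0.365.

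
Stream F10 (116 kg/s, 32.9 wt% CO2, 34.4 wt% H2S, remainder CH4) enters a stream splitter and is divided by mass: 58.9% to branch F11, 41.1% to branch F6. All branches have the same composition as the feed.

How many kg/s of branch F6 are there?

47.68 kg/s

Branch F6 flow = 0.411×116 = 47.676 kg/s.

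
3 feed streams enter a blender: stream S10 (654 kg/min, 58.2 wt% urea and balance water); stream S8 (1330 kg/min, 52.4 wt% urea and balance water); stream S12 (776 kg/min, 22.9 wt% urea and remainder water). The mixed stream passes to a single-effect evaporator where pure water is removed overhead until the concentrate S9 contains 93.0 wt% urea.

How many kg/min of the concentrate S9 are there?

urea entering = 654×0.582 + 1330×0.524 + 776×0.229 = 1255.3 kg/min.
All urea reports to S9, so S9 = 1255.3/0.930 = 1349.7 kg/min.

1350 kg/min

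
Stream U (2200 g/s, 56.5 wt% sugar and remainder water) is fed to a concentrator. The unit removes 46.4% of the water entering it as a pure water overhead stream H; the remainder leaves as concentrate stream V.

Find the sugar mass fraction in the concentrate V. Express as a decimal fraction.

sugar is not removed: 2200×0.565 = 1243 g/s of sugar enters V.
water entering = 2200×0.435 = 957 g/s; overhead removed = 0.464×957 = 444.05 g/s.
Concentrate = 2200 − 444.05 = 1756 g/s.
Mass fraction = 1243/1756 = 0.7079.

0.7079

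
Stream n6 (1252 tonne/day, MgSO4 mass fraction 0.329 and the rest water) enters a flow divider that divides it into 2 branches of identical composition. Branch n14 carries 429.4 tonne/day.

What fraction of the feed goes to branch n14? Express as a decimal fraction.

Fraction to n14 = 429.4/1252 = 0.3430.

0.343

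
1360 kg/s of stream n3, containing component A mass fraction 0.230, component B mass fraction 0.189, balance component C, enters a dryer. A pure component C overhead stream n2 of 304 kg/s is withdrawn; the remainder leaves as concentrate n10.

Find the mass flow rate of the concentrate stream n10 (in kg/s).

1056 kg/s

Concentrate = 1360 − 304 = 1056 kg/s.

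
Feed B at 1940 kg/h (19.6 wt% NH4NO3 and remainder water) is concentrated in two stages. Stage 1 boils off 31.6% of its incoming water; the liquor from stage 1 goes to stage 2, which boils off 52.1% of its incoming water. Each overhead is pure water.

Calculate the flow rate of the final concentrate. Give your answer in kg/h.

891.3 kg/h

water in feed = 1940×0.804 = 1559.8 kg/h.
After stage 1: water left = (1−0.316)×1559.8 = 1066.9; stream total = 1447.1 kg/h.
After stage 2: water left = (1−0.521)×1066.9 = 511.03; final concentrate = 891.27 kg/h.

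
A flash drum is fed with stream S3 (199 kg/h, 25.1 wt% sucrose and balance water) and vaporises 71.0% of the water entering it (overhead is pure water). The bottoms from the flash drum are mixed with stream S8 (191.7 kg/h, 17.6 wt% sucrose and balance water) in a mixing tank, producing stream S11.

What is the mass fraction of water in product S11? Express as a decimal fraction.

0.7062

Vapour removed = 0.710×0.749×199 = 105.83 kg/h; concentrate = 93.174 kg/h.
water reaching the mixer = 43.225 (from concentrate) + 191.7×0.824 = 201.19 kg/h.
Product flow = 93.174 + 191.7 = 284.87 kg/h; water fraction = 0.7062.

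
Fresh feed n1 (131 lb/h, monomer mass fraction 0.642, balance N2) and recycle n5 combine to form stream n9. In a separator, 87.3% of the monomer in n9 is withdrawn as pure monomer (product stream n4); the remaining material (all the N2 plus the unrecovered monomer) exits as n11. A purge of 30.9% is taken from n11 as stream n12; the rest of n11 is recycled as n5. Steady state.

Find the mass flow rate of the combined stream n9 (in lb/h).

244 lb/h

N2 enters only via n1 and leaves only via the purge: 131×0.358 = 0.309×(N2 in n11), and the separator passes all N2, so N2 in n9 = N2 in n11 = 151.77 lb/h.
monomer in n9: m_A = 131×0.642 + (1−0.309)·(1−0.873)·m_A, so m_A = 84.102/0.9122 = 92.193 lb/h.
n9 = 92.193 + 151.77 = 243.97 lb/h.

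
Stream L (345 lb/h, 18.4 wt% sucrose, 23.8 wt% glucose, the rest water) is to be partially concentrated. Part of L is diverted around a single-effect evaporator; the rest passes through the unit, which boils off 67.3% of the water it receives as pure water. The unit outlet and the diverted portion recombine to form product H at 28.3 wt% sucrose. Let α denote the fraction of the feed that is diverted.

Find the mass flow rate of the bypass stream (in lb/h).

34.74 lb/h

All 345×0.184 = 63.48 lb/h of sucrose reaches H, so H = 63.48/0.283 = 224.31 lb/h and vapour = 120.69 lb/h.
The evaporator receives (1−α)·345 of feed at 0.578 water and removes 0.673 of that water:
0.673×0.578×(1−α)×345 = 120.69
(1−α) = 120.69/134.2 = 0.8993;  α = 0.1007.
Bypass flow = 0.1007×345 = 34.741 lb/h.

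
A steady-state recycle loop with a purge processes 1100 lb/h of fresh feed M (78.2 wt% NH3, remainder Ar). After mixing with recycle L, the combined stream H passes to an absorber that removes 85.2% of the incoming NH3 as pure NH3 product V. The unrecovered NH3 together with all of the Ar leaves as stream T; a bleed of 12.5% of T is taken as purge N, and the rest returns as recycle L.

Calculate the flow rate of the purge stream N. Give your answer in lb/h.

258.1 lb/h

Ar enters only via M and leaves only via the purge: 1100×0.218 = 0.125×(Ar in T), and the absorber passes all Ar, so Ar in H = Ar in T = 1918.4 lb/h.
NH3 in H: m_A = 1100×0.782 + (1−0.125)·(1−0.852)·m_A, so m_A = 860.2/0.8705 = 988.17 lb/h.
T = (1−0.852)×988.17 + 1918.4 = 2064.6 lb/h.
Purge N = 0.125×2064.6 = 258.08 lb/h.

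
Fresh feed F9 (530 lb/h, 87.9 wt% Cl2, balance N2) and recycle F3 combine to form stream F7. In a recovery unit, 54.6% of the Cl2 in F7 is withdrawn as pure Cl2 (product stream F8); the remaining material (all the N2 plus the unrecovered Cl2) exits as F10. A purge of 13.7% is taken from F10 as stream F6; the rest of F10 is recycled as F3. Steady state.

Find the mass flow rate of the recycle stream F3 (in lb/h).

N2 enters only via F9 and leaves only via the purge: 530×0.121 = 0.137×(N2 in F10), and the recovery unit passes all N2, so N2 in F7 = N2 in F10 = 468.1 lb/h.
Cl2 in F7: m_A = 530×0.879 + (1−0.137)·(1−0.546)·m_A, so m_A = 465.87/0.6082 = 765.98 lb/h.
F10 = (1−0.546)×765.98 + 468.1 = 815.86 lb/h.
Recycle F3 = (1−0.137)×815.86 = 704.09 lb/h.

704.1 lb/h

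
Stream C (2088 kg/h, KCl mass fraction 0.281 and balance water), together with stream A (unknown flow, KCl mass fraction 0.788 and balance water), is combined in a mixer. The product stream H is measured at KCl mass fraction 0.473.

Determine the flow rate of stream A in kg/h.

1273 kg/h

Let A be the unknown flow. Total out = 2088 + A.
KCl balance: 586.73 + 0.788·A = 0.473·(2088 + A)
(0.788 − 0.473)·A = 0.473×2088 − 586.73 = 400.9
A = 400.9 / 0.315 = 1272.7 kg/h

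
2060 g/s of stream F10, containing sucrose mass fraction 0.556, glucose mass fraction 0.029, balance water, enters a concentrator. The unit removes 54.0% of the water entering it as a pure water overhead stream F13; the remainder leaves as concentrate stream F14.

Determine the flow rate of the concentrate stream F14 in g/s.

1598 g/s

water entering = 2060×0.415 = 854.9 g/s; overhead removed = 0.540×854.9 = 461.65 g/s.
Concentrate = 2060 − 461.65 = 1598.4 g/s.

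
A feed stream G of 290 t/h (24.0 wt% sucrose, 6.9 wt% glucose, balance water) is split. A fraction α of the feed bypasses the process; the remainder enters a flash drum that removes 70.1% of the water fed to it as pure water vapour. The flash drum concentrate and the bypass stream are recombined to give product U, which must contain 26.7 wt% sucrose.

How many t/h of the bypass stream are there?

All 290×0.240 = 69.6 t/h of sucrose reaches U, so U = 69.6/0.267 = 260.67 t/h and vapour = 29.326 t/h.
The evaporator receives (1−α)·290 of feed at 0.691 water and removes 0.701 of that water:
0.701×0.691×(1−α)×290 = 29.326
(1−α) = 29.326/140.47 = 0.2088;  α = 0.7912.
Bypass flow = 0.7912×290 = 229.46 t/h.

229.5 t/h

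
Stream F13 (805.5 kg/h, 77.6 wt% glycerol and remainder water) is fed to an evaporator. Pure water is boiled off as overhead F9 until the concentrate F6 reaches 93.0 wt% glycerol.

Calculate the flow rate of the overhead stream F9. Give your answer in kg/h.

133.4 kg/h

glycerol is conserved: 805.5×0.776 = 625.07 kg/h all reports to the concentrate.
Concentrate = 625.07/(target fraction) = 672.12 kg/h.
Overhead = 805.5 − 672.12 = 133.38 kg/h.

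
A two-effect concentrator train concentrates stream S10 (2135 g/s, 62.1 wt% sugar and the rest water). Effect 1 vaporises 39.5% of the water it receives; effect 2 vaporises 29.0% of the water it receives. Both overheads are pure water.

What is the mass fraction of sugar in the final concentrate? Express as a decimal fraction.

0.792

water in feed = 2135×0.379 = 809.16 g/s.
After stage 1: water left = (1−0.395)×809.16 = 489.54; stream total = 1815.4 g/s.
After stage 2: water left = (1−0.290)×489.54 = 347.58; final concentrate = 1673.4 g/s.
sugar fraction = 1325.8/1673.4 = 0.792.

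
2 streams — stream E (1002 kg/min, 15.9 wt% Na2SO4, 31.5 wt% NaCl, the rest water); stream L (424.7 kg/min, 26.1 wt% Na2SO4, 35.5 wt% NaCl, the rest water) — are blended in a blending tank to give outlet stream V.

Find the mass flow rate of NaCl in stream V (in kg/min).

466.4 kg/min

NaCl out = NaCl in = 1002×0.315 + 424.7×0.355 = 466.4 kg/min.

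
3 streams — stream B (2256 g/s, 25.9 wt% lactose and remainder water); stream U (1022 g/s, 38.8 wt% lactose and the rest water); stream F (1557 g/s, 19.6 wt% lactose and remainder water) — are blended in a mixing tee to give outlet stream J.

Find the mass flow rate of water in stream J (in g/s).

water out = water in = 2256×0.741 + 1022×0.612 + 1557×0.804 = 3549 g/s.

3549 g/s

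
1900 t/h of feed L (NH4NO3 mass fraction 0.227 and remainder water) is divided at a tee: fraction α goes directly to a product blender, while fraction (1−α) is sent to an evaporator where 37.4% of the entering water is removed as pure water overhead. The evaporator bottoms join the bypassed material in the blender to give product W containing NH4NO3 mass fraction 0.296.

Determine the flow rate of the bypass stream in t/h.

All 1900×0.227 = 431.3 t/h of NH4NO3 reaches W, so W = 431.3/0.296 = 1457.1 t/h and vapour = 442.91 t/h.
The evaporator receives (1−α)·1900 of feed at 0.773 water and removes 0.374 of that water:
0.374×0.773×(1−α)×1900 = 442.91
(1−α) = 442.91/549.29 = 0.8063;  α = 0.1937.
Bypass flow = 0.1937×1900 = 368 t/h.

368 t/h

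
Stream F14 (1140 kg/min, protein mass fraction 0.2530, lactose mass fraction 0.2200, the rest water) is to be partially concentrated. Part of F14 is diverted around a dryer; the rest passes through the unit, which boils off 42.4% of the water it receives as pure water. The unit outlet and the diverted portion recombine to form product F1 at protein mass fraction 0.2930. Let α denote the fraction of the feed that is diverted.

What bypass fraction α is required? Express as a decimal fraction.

All 1140×0.253 = 288.42 kg/min of protein reaches F1, so F1 = 288.42/0.293 = 984.37 kg/min and vapour = 155.63 kg/min.
The evaporator receives (1−α)·1140 of feed at 0.527 water and removes 0.424 of that water:
0.424×0.527×(1−α)×1140 = 155.63
(1−α) = 155.63/254.73 = 0.6110;  α = 0.3890.

0.389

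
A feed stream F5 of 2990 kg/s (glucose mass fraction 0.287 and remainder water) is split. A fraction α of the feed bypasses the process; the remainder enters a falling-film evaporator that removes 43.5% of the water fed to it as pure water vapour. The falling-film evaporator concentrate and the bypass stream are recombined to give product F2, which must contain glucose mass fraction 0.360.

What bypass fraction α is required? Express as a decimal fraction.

All 2990×0.287 = 858.13 kg/s of glucose reaches F2, so F2 = 858.13/0.360 = 2383.7 kg/s and vapour = 606.31 kg/s.
The evaporator receives (1−α)·2990 of feed at 0.713 water and removes 0.435 of that water:
0.435×0.713×(1−α)×2990 = 606.31
(1−α) = 606.31/927.36 = 0.6538;  α = 0.3462.

0.346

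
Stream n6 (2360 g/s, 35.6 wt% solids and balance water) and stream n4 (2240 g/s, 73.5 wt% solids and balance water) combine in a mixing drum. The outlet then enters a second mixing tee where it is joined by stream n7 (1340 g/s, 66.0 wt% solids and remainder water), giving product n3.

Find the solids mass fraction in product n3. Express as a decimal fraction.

Overall, product flow = 5940 g/s.
solids in = 2360×0.356 + 2240×0.735 + 1340×0.660 = 3371 g/s.
solids fraction in n3 = 0.568.

0.568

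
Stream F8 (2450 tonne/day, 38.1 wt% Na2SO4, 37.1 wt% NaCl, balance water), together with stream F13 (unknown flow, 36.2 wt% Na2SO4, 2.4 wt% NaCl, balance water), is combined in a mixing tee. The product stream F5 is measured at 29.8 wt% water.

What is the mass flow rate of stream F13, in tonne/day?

387.7 tonne/day

Let F13 be the unknown flow. Total out = 2450 + F13.
water balance: 607.6 + 0.614·F13 = 0.298·(2450 + F13)
(0.614 − 0.298)·F13 = 0.298×2450 − 607.6 = 122.5
F13 = 122.5 / 0.316 = 387.66 tonne/day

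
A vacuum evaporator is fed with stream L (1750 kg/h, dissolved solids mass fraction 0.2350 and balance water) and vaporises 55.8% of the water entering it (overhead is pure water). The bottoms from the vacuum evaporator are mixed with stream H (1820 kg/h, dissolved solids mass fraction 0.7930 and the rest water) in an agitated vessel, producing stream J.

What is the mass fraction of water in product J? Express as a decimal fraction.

0.3431

Vapour removed = 0.558×0.765×1750 = 747.02 kg/h; concentrate = 1003 kg/h.
water reaching the mixer = 591.73 (from concentrate) + 1820×0.207 = 968.47 kg/h.
Product flow = 1003 + 1820 = 2823 kg/h; water fraction = 0.3431.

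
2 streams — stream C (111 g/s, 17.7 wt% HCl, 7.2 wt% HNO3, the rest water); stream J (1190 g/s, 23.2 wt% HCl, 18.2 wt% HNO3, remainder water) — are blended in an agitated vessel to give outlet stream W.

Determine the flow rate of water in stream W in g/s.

780.7 g/s

water out = water in = 111×0.751 + 1190×0.586 = 780.7 g/s.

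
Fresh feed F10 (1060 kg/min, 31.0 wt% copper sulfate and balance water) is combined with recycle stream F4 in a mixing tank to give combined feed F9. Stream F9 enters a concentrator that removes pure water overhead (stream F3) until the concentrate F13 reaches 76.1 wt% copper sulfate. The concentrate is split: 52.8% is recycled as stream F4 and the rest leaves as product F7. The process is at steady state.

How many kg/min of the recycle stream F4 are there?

Overall copper sulfate balance (none leaves overhead): copper sulfate in fresh feed = copper sulfate in product, i.e. 1060×0.310 = (1−0.528)·F13·0.761.
F13 = 328.6/(0.761×0.472) = 914.83 kg/min.
Recycle F4 = 0.528×914.83 = 483.03 kg/min.

483 kg/min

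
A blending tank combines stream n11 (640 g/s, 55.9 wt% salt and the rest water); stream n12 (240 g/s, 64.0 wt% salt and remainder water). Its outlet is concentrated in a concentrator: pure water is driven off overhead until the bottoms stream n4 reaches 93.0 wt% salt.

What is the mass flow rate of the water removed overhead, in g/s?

330.2 g/s

salt entering = 640×0.559 + 240×0.640 = 511.36 g/s.
All salt reports to n4, so n4 = 511.36/0.930 = 549.85 g/s.
Total feed = 880 g/s; overhead = 880 − 549.85 = 330.15 g/s.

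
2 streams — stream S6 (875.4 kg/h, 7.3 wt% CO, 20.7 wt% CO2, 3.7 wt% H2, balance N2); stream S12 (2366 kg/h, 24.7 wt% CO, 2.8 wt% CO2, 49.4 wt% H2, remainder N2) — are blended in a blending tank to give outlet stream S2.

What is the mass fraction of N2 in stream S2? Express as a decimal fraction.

0.353

Total flow out = 875.4 + 2366 = 3241.4 kg/h.
N2 in = 875.4×0.683 + 2366×0.231 = 1144.4 kg/h.
N2 mass fraction in S2 = 1144.4/3241.4 = 0.353.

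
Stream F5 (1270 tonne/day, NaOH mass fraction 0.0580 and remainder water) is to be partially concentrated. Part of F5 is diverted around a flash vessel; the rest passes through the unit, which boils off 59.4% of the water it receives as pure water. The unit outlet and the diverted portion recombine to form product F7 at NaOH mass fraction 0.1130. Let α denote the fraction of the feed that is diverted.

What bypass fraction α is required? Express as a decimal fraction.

All 1270×0.058 = 73.66 tonne/day of NaOH reaches F7, so F7 = 73.66/0.113 = 651.86 tonne/day and vapour = 618.14 tonne/day.
The evaporator receives (1−α)·1270 of feed at 0.942 water and removes 0.594 of that water:
0.594×0.942×(1−α)×1270 = 618.14
(1−α) = 618.14/710.63 = 0.8699;  α = 0.1301.

0.130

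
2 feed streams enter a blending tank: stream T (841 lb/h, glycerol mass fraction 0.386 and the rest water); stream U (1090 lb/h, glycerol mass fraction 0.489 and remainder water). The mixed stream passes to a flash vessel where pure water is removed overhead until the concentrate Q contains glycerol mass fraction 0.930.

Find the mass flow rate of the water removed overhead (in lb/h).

1009 lb/h

glycerol entering = 841×0.386 + 1090×0.489 = 857.64 lb/h.
All glycerol reports to Q, so Q = 857.64/0.930 = 922.19 lb/h.
Total feed = 1931 lb/h; overhead = 1931 − 922.19 = 1008.8 lb/h.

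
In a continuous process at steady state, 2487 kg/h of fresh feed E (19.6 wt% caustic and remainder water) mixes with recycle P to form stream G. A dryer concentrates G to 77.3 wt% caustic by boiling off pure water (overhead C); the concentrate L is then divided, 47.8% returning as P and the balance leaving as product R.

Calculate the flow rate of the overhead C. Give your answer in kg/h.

Overall caustic balance (none leaves overhead): caustic in fresh feed = caustic in product, i.e. 2487×0.196 = (1−0.478)·L·0.773.
L = 487.45/(0.773×0.522) = 1208 kg/h.
Recycle P = 0.478×1208 = 577.44 kg/h.
Combined feed G = 2487 + 577.44 = 3064.4 kg/h.
Overhead C = G − L = 3064.4 − 1208 = 1856.4 kg/h.

1856 kg/h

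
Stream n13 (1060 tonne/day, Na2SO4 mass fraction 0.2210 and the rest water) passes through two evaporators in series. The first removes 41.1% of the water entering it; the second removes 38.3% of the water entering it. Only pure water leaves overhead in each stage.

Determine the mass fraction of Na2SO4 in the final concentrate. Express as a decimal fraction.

water in feed = 1060×0.779 = 825.74 tonne/day.
After stage 1: water left = (1−0.411)×825.74 = 486.36; stream total = 720.62 tonne/day.
After stage 2: water left = (1−0.383)×486.36 = 300.08; final concentrate = 534.34 tonne/day.
Na2SO4 fraction = 234.26/534.34 = 0.4384.

0.4384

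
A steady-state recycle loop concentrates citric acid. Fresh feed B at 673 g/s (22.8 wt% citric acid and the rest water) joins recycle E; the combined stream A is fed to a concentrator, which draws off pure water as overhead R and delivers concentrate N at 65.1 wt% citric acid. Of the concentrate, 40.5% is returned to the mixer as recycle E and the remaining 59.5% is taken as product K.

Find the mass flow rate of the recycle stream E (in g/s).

160.4 g/s

Overall citric acid balance (none leaves overhead): citric acid in fresh feed = citric acid in product, i.e. 673×0.228 = (1−0.405)·N·0.651.
N = 153.44/(0.651×0.595) = 396.14 g/s.
Recycle E = 0.405×396.14 = 160.44 g/s.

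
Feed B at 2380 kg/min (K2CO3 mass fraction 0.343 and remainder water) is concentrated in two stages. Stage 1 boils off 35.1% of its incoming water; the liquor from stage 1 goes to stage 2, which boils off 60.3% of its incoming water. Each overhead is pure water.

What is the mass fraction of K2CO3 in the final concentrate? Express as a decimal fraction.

water in feed = 2380×0.657 = 1563.7 kg/min.
After stage 1: water left = (1−0.351)×1563.7 = 1014.8; stream total = 1831.2 kg/min.
After stage 2: water left = (1−0.603)×1014.8 = 402.88; final concentrate = 1219.2 kg/min.
K2CO3 fraction = 816.34/1219.2 = 0.670.

0.670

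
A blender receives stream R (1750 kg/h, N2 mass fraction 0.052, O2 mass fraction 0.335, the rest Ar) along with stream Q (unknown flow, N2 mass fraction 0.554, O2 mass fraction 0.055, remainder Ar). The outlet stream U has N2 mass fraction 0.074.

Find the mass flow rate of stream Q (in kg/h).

80.21 kg/h

Let Q be the unknown flow. Total out = 1750 + Q.
N2 balance: 91 + 0.554·Q = 0.074·(1750 + Q)
(0.554 − 0.074)·Q = 0.074×1750 − 91 = 38.5
Q = 38.5 / 0.480 = 80.208 kg/h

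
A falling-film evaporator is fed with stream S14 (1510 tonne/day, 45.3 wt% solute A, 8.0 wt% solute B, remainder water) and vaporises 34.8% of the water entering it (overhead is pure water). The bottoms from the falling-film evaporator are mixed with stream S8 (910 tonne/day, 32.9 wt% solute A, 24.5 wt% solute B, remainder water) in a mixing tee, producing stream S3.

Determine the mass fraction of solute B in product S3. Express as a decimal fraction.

Vapour removed = 0.348×0.467×1510 = 245.4 tonne/day; concentrate = 1264.6 tonne/day.
solute B reaching the mixer = 120.8 (from concentrate) + 910×0.245 = 343.75 tonne/day.
Product flow = 1264.6 + 910 = 2174.6 tonne/day; solute B fraction = 0.1581.

0.1581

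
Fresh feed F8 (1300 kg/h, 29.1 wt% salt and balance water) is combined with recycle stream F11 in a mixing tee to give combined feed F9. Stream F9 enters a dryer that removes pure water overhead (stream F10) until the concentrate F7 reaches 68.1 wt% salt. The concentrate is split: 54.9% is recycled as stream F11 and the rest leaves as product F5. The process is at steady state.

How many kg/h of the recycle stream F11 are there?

Overall salt balance (none leaves overhead): salt in fresh feed = salt in product, i.e. 1300×0.291 = (1−0.549)·F7·0.681.
F7 = 378.3/(0.681×0.451) = 1231.7 kg/h.
Recycle F11 = 0.549×1231.7 = 676.22 kg/h.

676.2 kg/h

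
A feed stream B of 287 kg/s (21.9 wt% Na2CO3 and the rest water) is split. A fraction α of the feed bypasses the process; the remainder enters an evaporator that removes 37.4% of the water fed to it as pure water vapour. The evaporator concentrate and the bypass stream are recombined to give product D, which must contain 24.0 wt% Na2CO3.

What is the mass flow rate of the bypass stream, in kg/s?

201 kg/s

All 287×0.219 = 62.853 kg/s of Na2CO3 reaches D, so D = 62.853/0.240 = 261.89 kg/s and vapour = 25.113 kg/s.
The evaporator receives (1−α)·287 of feed at 0.781 water and removes 0.374 of that water:
0.374×0.781×(1−α)×287 = 25.113
(1−α) = 25.113/83.831 = 0.2996;  α = 0.7004.
Bypass flow = 0.7004×287 = 201.03 kg/s.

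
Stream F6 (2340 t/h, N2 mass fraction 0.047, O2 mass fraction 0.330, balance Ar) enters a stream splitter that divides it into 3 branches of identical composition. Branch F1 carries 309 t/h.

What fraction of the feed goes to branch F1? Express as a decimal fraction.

0.132

Fraction to F1 = 309/2340 = 0.1321.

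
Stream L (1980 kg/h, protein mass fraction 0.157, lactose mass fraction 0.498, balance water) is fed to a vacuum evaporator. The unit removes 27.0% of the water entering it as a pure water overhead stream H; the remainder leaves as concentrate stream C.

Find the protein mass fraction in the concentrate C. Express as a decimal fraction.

0.173

protein is not removed: 1980×0.157 = 310.86 kg/h of protein enters C.
water entering = 1980×0.345 = 683.1 kg/h; overhead removed = 0.270×683.1 = 184.44 kg/h.
Concentrate = 1980 − 184.44 = 1795.6 kg/h.
Mass fraction = 310.86/1795.6 = 0.173.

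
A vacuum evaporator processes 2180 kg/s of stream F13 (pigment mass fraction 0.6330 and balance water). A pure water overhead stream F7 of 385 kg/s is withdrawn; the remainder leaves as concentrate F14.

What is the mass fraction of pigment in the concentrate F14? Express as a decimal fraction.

0.7688

pigment is not removed: 2180×0.633 = 1379.9 kg/s of pigment enters F14.
Concentrate = 2180 − 385 = 1795 kg/s.
Mass fraction = 1379.9/1795 = 0.7688.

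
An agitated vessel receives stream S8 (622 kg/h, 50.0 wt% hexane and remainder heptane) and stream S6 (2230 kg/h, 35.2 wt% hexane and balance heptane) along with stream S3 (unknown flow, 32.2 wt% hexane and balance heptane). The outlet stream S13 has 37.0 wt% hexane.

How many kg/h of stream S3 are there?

Let S3 be the unknown flow. Total out = 2852 + S3.
hexane balance: 1096 + 0.322·S3 = 0.370·(2852 + S3)
(0.322 − 0.370)·S3 = 0.370×2852 − 1096 = -40.72
S3 = -40.72 / -0.048 = 848.33 kg/h

848.3 kg/h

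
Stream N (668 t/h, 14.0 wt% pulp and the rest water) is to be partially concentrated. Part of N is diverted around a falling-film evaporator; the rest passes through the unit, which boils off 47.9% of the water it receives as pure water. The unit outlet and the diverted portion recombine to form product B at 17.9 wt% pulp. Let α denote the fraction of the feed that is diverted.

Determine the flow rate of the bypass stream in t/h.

All 668×0.140 = 93.52 t/h of pulp reaches B, so B = 93.52/0.179 = 522.46 t/h and vapour = 145.54 t/h.
The evaporator receives (1−α)·668 of feed at 0.860 water and removes 0.479 of that water:
0.479×0.860×(1−α)×668 = 145.54
(1−α) = 145.54/275.18 = 0.5289;  α = 0.4711.
Bypass flow = 0.4711×668 = 314.69 t/h.

314.7 t/h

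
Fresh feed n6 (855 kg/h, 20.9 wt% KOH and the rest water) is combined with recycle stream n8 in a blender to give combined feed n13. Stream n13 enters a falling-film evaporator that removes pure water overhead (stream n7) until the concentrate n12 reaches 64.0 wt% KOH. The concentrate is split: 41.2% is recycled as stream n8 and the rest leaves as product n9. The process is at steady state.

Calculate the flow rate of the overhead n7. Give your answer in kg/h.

575.8 kg/h

Overall KOH balance (none leaves overhead): KOH in fresh feed = KOH in product, i.e. 855×0.209 = (1−0.412)·n12·0.640.
n12 = 178.69/(0.640×0.588) = 474.85 kg/h.
Recycle n8 = 0.412×474.85 = 195.64 kg/h.
Combined feed n13 = 855 + 195.64 = 1050.6 kg/h.
Overhead n7 = n13 − n12 = 1050.6 − 474.85 = 575.79 kg/h.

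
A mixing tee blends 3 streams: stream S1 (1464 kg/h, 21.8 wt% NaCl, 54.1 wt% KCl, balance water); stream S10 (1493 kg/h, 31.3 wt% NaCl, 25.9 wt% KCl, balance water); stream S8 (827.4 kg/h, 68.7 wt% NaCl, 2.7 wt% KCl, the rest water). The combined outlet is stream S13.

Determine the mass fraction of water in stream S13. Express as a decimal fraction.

0.325

Total flow out = 1464 + 1493 + 827.4 = 3784.4 kg/h.
water in = 1464×0.241 + 1493×0.428 + 827.4×0.286 = 1228.5 kg/h.
water mass fraction in S13 = 1228.5/3784.4 = 0.325.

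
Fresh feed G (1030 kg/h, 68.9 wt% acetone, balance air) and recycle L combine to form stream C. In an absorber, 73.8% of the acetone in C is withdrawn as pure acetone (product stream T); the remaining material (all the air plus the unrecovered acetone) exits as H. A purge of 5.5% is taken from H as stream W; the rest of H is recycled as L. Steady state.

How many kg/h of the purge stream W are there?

air enters only via G and leaves only via the purge: 1030×0.311 = 0.055×(air in H), and the absorber passes all air, so air in C = air in H = 5824.2 kg/h.
acetone in C: m_A = 1030×0.689 + (1−0.055)·(1−0.738)·m_A, so m_A = 709.67/0.7524 = 943.2 kg/h.
H = (1−0.738)×943.2 + 5824.2 = 6071.3 kg/h.
Purge W = 0.055×6071.3 = 333.92 kg/h.

333.9 kg/h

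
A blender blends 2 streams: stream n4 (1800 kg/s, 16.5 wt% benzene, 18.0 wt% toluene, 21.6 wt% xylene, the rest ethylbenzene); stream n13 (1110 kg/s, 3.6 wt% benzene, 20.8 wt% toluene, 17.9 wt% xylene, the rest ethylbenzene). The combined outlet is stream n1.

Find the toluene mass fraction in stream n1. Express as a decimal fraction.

0.191

Total flow out = 1800 + 1110 = 2910 kg/s.
toluene in = 1800×0.180 + 1110×0.208 = 554.88 kg/s.
toluene mass fraction in n1 = 554.88/2910 = 0.191.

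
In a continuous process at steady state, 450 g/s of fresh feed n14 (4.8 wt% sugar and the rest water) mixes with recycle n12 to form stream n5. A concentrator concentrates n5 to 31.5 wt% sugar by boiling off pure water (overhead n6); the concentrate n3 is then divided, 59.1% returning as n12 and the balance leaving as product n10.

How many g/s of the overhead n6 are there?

Overall sugar balance (none leaves overhead): sugar in fresh feed = sugar in product, i.e. 450×0.048 = (1−0.591)·n3·0.315.
n3 = 21.6/(0.315×0.409) = 167.66 g/s.
Recycle n12 = 0.591×167.66 = 99.085 g/s.
Combined feed n5 = 450 + 99.085 = 549.08 g/s.
Overhead n6 = n5 − n3 = 549.08 − 167.66 = 381.43 g/s.

381.4 g/s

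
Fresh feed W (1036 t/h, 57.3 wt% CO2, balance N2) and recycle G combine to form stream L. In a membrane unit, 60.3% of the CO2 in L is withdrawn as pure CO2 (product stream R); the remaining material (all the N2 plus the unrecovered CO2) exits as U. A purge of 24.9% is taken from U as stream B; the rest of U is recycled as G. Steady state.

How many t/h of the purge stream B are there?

N2 enters only via W and leaves only via the purge: 1036×0.427 = 0.249×(N2 in U), and the membrane unit passes all N2, so N2 in L = N2 in U = 1776.6 t/h.
CO2 in L: m_A = 1036×0.573 + (1−0.249)·(1−0.603)·m_A, so m_A = 593.63/0.7019 = 845.8 t/h.
U = (1−0.603)×845.8 + 1776.6 = 2112.4 t/h.
Purge B = 0.249×2112.4 = 525.98 t/h.

526 t/h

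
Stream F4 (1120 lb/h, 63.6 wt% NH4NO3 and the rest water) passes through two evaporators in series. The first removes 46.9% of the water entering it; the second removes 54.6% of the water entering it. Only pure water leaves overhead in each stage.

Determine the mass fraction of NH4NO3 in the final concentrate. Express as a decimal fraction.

water in feed = 1120×0.364 = 407.68 lb/h.
After stage 1: water left = (1−0.469)×407.68 = 216.48; stream total = 928.8 lb/h.
After stage 2: water left = (1−0.546)×216.48 = 98.281; final concentrate = 810.6 lb/h.
NH4NO3 fraction = 712.32/810.6 = 0.879.

0.879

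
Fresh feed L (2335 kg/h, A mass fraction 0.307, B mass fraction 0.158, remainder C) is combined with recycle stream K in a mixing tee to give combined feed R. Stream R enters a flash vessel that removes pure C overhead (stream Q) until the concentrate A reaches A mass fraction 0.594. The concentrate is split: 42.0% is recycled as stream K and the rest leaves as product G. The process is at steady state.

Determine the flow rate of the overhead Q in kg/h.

1128 kg/h

Overall A balance (none leaves overhead): A in fresh feed = A in product, i.e. 2335×0.307 = (1−0.420)·A·0.594.
A = 716.85/(0.594×0.580) = 2080.7 kg/h.
Recycle K = 0.420×2080.7 = 873.9 kg/h.
Combined feed R = 2335 + 873.9 = 3208.9 kg/h.
Overhead Q = R − A = 3208.9 − 2080.7 = 1128.2 kg/h.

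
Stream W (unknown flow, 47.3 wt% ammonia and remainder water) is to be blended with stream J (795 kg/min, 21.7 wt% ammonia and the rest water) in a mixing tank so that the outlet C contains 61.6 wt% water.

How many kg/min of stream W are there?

Let W be the unknown flow. Total out = 795 + W.
water balance: 622.49 + 0.527·W = 0.616·(795 + W)
(0.527 − 0.616)·W = 0.616×795 − 622.49 = -132.77
W = -132.77 / -0.089 = 1491.7 kg/min

1492 kg/min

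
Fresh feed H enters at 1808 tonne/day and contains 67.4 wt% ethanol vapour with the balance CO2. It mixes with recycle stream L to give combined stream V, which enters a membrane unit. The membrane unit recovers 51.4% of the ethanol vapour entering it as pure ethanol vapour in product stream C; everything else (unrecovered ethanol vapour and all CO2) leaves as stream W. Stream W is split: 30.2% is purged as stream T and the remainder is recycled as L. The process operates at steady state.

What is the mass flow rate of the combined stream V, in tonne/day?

CO2 enters only via H and leaves only via the purge: 1808×0.326 = 0.302×(CO2 in W), and the membrane unit passes all CO2, so CO2 in V = CO2 in W = 1951.7 tonne/day.
ethanol vapour in V: m_A = 1808×0.674 + (1−0.302)·(1−0.514)·m_A, so m_A = 1218.6/0.6608 = 1844.2 tonne/day.
V = 1844.2 + 1951.7 = 3795.9 tonne/day.

3796 tonne/day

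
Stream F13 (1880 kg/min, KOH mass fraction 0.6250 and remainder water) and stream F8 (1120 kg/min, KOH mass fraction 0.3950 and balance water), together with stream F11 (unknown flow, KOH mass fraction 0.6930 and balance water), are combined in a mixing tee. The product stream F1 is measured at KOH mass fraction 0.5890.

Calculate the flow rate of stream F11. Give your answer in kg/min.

Let F11 be the unknown flow. Total out = 3000 + F11.
KOH balance: 1617.4 + 0.693·F11 = 0.589·(3000 + F11)
(0.693 − 0.589)·F11 = 0.589×3000 − 1617.4 = 149.6
F11 = 149.6 / 0.104 = 1438.5 kg/min

1438 kg/min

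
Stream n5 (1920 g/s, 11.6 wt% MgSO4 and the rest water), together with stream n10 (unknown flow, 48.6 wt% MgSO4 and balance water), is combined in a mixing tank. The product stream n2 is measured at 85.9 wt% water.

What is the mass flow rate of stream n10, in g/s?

139.1 g/s

Let n10 be the unknown flow. Total out = 1920 + n10.
water balance: 1697.3 + 0.514·n10 = 0.859·(1920 + n10)
(0.514 − 0.859)·n10 = 0.859×1920 − 1697.3 = -48
n10 = -48 / -0.345 = 139.13 g/s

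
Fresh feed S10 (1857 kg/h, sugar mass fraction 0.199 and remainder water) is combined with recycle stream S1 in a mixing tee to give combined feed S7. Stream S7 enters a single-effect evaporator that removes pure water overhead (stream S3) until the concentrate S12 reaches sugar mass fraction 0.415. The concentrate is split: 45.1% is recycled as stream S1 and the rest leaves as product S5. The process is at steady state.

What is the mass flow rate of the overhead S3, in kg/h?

Overall sugar balance (none leaves overhead): sugar in fresh feed = sugar in product, i.e. 1857×0.199 = (1−0.451)·S12·0.415.
S12 = 369.54/(0.415×0.549) = 1622 kg/h.
Recycle S1 = 0.451×1622 = 731.51 kg/h.
Combined feed S7 = 1857 + 731.51 = 2588.5 kg/h.
Overhead S3 = S7 − S12 = 2588.5 − 1622 = 966.53 kg/h.

966.5 kg/h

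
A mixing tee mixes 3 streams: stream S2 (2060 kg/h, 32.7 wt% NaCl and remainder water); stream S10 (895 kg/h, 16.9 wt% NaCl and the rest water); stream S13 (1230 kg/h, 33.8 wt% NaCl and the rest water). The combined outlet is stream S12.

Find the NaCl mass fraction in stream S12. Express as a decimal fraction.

0.296

Total flow out = 2060 + 895 + 1230 = 4185 kg/h.
NaCl in = 2060×0.327 + 895×0.169 + 1230×0.338 = 1240.6 kg/h.
NaCl mass fraction in S12 = 1240.6/4185 = 0.296.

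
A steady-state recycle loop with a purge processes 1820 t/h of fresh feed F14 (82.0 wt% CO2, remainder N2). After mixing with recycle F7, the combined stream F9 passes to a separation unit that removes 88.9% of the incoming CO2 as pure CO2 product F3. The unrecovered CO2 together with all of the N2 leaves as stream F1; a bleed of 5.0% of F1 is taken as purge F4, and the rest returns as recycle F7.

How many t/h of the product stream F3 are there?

CO2 in F9: m_A = 1820×0.820 + (1−0.050)·(1−0.889)·m_A, so m_A = 1492.4/0.8945 = 1668.3 t/h.
Product F3 = 0.889×1668.3 = 1483.1 t/h.

1483 t/h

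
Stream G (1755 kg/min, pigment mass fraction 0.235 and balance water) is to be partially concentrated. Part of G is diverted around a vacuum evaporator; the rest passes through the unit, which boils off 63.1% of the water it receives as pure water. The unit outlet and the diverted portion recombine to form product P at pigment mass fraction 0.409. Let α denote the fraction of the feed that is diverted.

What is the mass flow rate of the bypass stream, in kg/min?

All 1755×0.235 = 412.42 kg/min of pigment reaches P, so P = 412.42/0.409 = 1008.4 kg/min and vapour = 746.63 kg/min.
The evaporator receives (1−α)·1755 of feed at 0.765 water and removes 0.631 of that water:
0.631×0.765×(1−α)×1755 = 746.63
(1−α) = 746.63/847.16 = 0.8813;  α = 0.1187.
Bypass flow = 0.1187×1755 = 208.28 kg/min.

208.3 kg/min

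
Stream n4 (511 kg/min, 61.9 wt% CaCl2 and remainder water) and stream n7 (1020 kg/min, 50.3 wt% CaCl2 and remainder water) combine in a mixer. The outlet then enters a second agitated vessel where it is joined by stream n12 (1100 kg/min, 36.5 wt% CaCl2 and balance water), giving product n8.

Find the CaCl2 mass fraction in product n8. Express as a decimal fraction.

0.4678

Overall, product flow = 2631 kg/min.
CaCl2 in = 511×0.619 + 1020×0.503 + 1100×0.365 = 1230.9 kg/min.
CaCl2 fraction in n8 = 0.4678.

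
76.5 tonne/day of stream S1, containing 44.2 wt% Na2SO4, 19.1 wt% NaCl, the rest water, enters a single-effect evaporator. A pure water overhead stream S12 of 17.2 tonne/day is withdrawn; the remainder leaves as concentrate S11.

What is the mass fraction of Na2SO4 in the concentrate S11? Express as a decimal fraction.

Na2SO4 is not removed: 76.5×0.442 = 33.813 tonne/day of Na2SO4 enters S11.
Concentrate = 76.5 − 17.2 = 59.3 tonne/day.
Mass fraction = 33.813/59.3 = 0.5702.

0.5702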